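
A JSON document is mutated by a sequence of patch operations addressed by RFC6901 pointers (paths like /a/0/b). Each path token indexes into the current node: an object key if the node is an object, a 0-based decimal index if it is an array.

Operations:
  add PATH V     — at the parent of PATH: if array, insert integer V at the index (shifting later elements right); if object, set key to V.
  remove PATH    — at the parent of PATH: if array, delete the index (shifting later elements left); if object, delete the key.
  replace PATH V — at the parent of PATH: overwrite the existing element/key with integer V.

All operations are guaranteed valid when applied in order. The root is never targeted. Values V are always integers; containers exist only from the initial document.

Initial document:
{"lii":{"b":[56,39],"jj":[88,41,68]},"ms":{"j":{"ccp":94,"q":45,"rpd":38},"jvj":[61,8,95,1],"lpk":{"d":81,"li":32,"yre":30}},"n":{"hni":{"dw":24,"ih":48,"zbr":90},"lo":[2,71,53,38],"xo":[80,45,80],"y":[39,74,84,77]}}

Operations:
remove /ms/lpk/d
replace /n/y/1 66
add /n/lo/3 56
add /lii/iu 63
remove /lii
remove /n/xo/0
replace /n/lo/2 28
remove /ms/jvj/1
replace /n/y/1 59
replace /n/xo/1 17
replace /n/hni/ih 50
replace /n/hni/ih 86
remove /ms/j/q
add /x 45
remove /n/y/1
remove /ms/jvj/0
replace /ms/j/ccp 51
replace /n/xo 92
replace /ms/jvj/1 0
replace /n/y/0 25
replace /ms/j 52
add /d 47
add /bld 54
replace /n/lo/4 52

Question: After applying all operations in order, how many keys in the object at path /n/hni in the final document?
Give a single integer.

After op 1 (remove /ms/lpk/d): {"lii":{"b":[56,39],"jj":[88,41,68]},"ms":{"j":{"ccp":94,"q":45,"rpd":38},"jvj":[61,8,95,1],"lpk":{"li":32,"yre":30}},"n":{"hni":{"dw":24,"ih":48,"zbr":90},"lo":[2,71,53,38],"xo":[80,45,80],"y":[39,74,84,77]}}
After op 2 (replace /n/y/1 66): {"lii":{"b":[56,39],"jj":[88,41,68]},"ms":{"j":{"ccp":94,"q":45,"rpd":38},"jvj":[61,8,95,1],"lpk":{"li":32,"yre":30}},"n":{"hni":{"dw":24,"ih":48,"zbr":90},"lo":[2,71,53,38],"xo":[80,45,80],"y":[39,66,84,77]}}
After op 3 (add /n/lo/3 56): {"lii":{"b":[56,39],"jj":[88,41,68]},"ms":{"j":{"ccp":94,"q":45,"rpd":38},"jvj":[61,8,95,1],"lpk":{"li":32,"yre":30}},"n":{"hni":{"dw":24,"ih":48,"zbr":90},"lo":[2,71,53,56,38],"xo":[80,45,80],"y":[39,66,84,77]}}
After op 4 (add /lii/iu 63): {"lii":{"b":[56,39],"iu":63,"jj":[88,41,68]},"ms":{"j":{"ccp":94,"q":45,"rpd":38},"jvj":[61,8,95,1],"lpk":{"li":32,"yre":30}},"n":{"hni":{"dw":24,"ih":48,"zbr":90},"lo":[2,71,53,56,38],"xo":[80,45,80],"y":[39,66,84,77]}}
After op 5 (remove /lii): {"ms":{"j":{"ccp":94,"q":45,"rpd":38},"jvj":[61,8,95,1],"lpk":{"li":32,"yre":30}},"n":{"hni":{"dw":24,"ih":48,"zbr":90},"lo":[2,71,53,56,38],"xo":[80,45,80],"y":[39,66,84,77]}}
After op 6 (remove /n/xo/0): {"ms":{"j":{"ccp":94,"q":45,"rpd":38},"jvj":[61,8,95,1],"lpk":{"li":32,"yre":30}},"n":{"hni":{"dw":24,"ih":48,"zbr":90},"lo":[2,71,53,56,38],"xo":[45,80],"y":[39,66,84,77]}}
After op 7 (replace /n/lo/2 28): {"ms":{"j":{"ccp":94,"q":45,"rpd":38},"jvj":[61,8,95,1],"lpk":{"li":32,"yre":30}},"n":{"hni":{"dw":24,"ih":48,"zbr":90},"lo":[2,71,28,56,38],"xo":[45,80],"y":[39,66,84,77]}}
After op 8 (remove /ms/jvj/1): {"ms":{"j":{"ccp":94,"q":45,"rpd":38},"jvj":[61,95,1],"lpk":{"li":32,"yre":30}},"n":{"hni":{"dw":24,"ih":48,"zbr":90},"lo":[2,71,28,56,38],"xo":[45,80],"y":[39,66,84,77]}}
After op 9 (replace /n/y/1 59): {"ms":{"j":{"ccp":94,"q":45,"rpd":38},"jvj":[61,95,1],"lpk":{"li":32,"yre":30}},"n":{"hni":{"dw":24,"ih":48,"zbr":90},"lo":[2,71,28,56,38],"xo":[45,80],"y":[39,59,84,77]}}
After op 10 (replace /n/xo/1 17): {"ms":{"j":{"ccp":94,"q":45,"rpd":38},"jvj":[61,95,1],"lpk":{"li":32,"yre":30}},"n":{"hni":{"dw":24,"ih":48,"zbr":90},"lo":[2,71,28,56,38],"xo":[45,17],"y":[39,59,84,77]}}
After op 11 (replace /n/hni/ih 50): {"ms":{"j":{"ccp":94,"q":45,"rpd":38},"jvj":[61,95,1],"lpk":{"li":32,"yre":30}},"n":{"hni":{"dw":24,"ih":50,"zbr":90},"lo":[2,71,28,56,38],"xo":[45,17],"y":[39,59,84,77]}}
After op 12 (replace /n/hni/ih 86): {"ms":{"j":{"ccp":94,"q":45,"rpd":38},"jvj":[61,95,1],"lpk":{"li":32,"yre":30}},"n":{"hni":{"dw":24,"ih":86,"zbr":90},"lo":[2,71,28,56,38],"xo":[45,17],"y":[39,59,84,77]}}
After op 13 (remove /ms/j/q): {"ms":{"j":{"ccp":94,"rpd":38},"jvj":[61,95,1],"lpk":{"li":32,"yre":30}},"n":{"hni":{"dw":24,"ih":86,"zbr":90},"lo":[2,71,28,56,38],"xo":[45,17],"y":[39,59,84,77]}}
After op 14 (add /x 45): {"ms":{"j":{"ccp":94,"rpd":38},"jvj":[61,95,1],"lpk":{"li":32,"yre":30}},"n":{"hni":{"dw":24,"ih":86,"zbr":90},"lo":[2,71,28,56,38],"xo":[45,17],"y":[39,59,84,77]},"x":45}
After op 15 (remove /n/y/1): {"ms":{"j":{"ccp":94,"rpd":38},"jvj":[61,95,1],"lpk":{"li":32,"yre":30}},"n":{"hni":{"dw":24,"ih":86,"zbr":90},"lo":[2,71,28,56,38],"xo":[45,17],"y":[39,84,77]},"x":45}
After op 16 (remove /ms/jvj/0): {"ms":{"j":{"ccp":94,"rpd":38},"jvj":[95,1],"lpk":{"li":32,"yre":30}},"n":{"hni":{"dw":24,"ih":86,"zbr":90},"lo":[2,71,28,56,38],"xo":[45,17],"y":[39,84,77]},"x":45}
After op 17 (replace /ms/j/ccp 51): {"ms":{"j":{"ccp":51,"rpd":38},"jvj":[95,1],"lpk":{"li":32,"yre":30}},"n":{"hni":{"dw":24,"ih":86,"zbr":90},"lo":[2,71,28,56,38],"xo":[45,17],"y":[39,84,77]},"x":45}
After op 18 (replace /n/xo 92): {"ms":{"j":{"ccp":51,"rpd":38},"jvj":[95,1],"lpk":{"li":32,"yre":30}},"n":{"hni":{"dw":24,"ih":86,"zbr":90},"lo":[2,71,28,56,38],"xo":92,"y":[39,84,77]},"x":45}
After op 19 (replace /ms/jvj/1 0): {"ms":{"j":{"ccp":51,"rpd":38},"jvj":[95,0],"lpk":{"li":32,"yre":30}},"n":{"hni":{"dw":24,"ih":86,"zbr":90},"lo":[2,71,28,56,38],"xo":92,"y":[39,84,77]},"x":45}
After op 20 (replace /n/y/0 25): {"ms":{"j":{"ccp":51,"rpd":38},"jvj":[95,0],"lpk":{"li":32,"yre":30}},"n":{"hni":{"dw":24,"ih":86,"zbr":90},"lo":[2,71,28,56,38],"xo":92,"y":[25,84,77]},"x":45}
After op 21 (replace /ms/j 52): {"ms":{"j":52,"jvj":[95,0],"lpk":{"li":32,"yre":30}},"n":{"hni":{"dw":24,"ih":86,"zbr":90},"lo":[2,71,28,56,38],"xo":92,"y":[25,84,77]},"x":45}
After op 22 (add /d 47): {"d":47,"ms":{"j":52,"jvj":[95,0],"lpk":{"li":32,"yre":30}},"n":{"hni":{"dw":24,"ih":86,"zbr":90},"lo":[2,71,28,56,38],"xo":92,"y":[25,84,77]},"x":45}
After op 23 (add /bld 54): {"bld":54,"d":47,"ms":{"j":52,"jvj":[95,0],"lpk":{"li":32,"yre":30}},"n":{"hni":{"dw":24,"ih":86,"zbr":90},"lo":[2,71,28,56,38],"xo":92,"y":[25,84,77]},"x":45}
After op 24 (replace /n/lo/4 52): {"bld":54,"d":47,"ms":{"j":52,"jvj":[95,0],"lpk":{"li":32,"yre":30}},"n":{"hni":{"dw":24,"ih":86,"zbr":90},"lo":[2,71,28,56,52],"xo":92,"y":[25,84,77]},"x":45}
Size at path /n/hni: 3

Answer: 3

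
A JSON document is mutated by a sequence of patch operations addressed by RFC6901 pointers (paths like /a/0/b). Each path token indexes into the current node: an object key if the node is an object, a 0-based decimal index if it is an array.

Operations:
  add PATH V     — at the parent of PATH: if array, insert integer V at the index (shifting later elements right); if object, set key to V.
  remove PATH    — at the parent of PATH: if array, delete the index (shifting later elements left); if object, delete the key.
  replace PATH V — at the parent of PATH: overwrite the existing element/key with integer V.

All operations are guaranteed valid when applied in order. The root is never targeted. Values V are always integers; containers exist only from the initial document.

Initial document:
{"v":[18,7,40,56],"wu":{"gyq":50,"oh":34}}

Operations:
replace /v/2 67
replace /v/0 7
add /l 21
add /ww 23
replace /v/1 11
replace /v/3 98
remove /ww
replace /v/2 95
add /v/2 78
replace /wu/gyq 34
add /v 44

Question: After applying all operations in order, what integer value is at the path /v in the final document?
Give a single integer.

Answer: 44

Derivation:
After op 1 (replace /v/2 67): {"v":[18,7,67,56],"wu":{"gyq":50,"oh":34}}
After op 2 (replace /v/0 7): {"v":[7,7,67,56],"wu":{"gyq":50,"oh":34}}
After op 3 (add /l 21): {"l":21,"v":[7,7,67,56],"wu":{"gyq":50,"oh":34}}
After op 4 (add /ww 23): {"l":21,"v":[7,7,67,56],"wu":{"gyq":50,"oh":34},"ww":23}
After op 5 (replace /v/1 11): {"l":21,"v":[7,11,67,56],"wu":{"gyq":50,"oh":34},"ww":23}
After op 6 (replace /v/3 98): {"l":21,"v":[7,11,67,98],"wu":{"gyq":50,"oh":34},"ww":23}
After op 7 (remove /ww): {"l":21,"v":[7,11,67,98],"wu":{"gyq":50,"oh":34}}
After op 8 (replace /v/2 95): {"l":21,"v":[7,11,95,98],"wu":{"gyq":50,"oh":34}}
After op 9 (add /v/2 78): {"l":21,"v":[7,11,78,95,98],"wu":{"gyq":50,"oh":34}}
After op 10 (replace /wu/gyq 34): {"l":21,"v":[7,11,78,95,98],"wu":{"gyq":34,"oh":34}}
After op 11 (add /v 44): {"l":21,"v":44,"wu":{"gyq":34,"oh":34}}
Value at /v: 44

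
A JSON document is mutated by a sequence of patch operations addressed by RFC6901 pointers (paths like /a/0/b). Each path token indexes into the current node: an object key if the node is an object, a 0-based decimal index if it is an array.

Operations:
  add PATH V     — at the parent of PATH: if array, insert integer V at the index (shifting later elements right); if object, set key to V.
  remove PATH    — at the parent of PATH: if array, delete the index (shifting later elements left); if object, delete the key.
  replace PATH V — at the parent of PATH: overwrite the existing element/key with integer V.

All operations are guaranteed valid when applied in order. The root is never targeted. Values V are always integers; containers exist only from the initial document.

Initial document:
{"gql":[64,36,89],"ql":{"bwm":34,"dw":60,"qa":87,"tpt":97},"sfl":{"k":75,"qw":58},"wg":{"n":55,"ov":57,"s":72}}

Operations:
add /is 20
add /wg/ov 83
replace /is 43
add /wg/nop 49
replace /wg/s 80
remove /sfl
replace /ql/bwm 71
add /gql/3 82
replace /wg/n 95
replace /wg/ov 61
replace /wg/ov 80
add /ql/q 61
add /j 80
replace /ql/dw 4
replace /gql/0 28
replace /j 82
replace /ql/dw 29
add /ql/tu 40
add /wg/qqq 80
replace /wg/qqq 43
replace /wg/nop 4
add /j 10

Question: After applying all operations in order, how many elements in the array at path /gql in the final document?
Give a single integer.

Answer: 4

Derivation:
After op 1 (add /is 20): {"gql":[64,36,89],"is":20,"ql":{"bwm":34,"dw":60,"qa":87,"tpt":97},"sfl":{"k":75,"qw":58},"wg":{"n":55,"ov":57,"s":72}}
After op 2 (add /wg/ov 83): {"gql":[64,36,89],"is":20,"ql":{"bwm":34,"dw":60,"qa":87,"tpt":97},"sfl":{"k":75,"qw":58},"wg":{"n":55,"ov":83,"s":72}}
After op 3 (replace /is 43): {"gql":[64,36,89],"is":43,"ql":{"bwm":34,"dw":60,"qa":87,"tpt":97},"sfl":{"k":75,"qw":58},"wg":{"n":55,"ov":83,"s":72}}
After op 4 (add /wg/nop 49): {"gql":[64,36,89],"is":43,"ql":{"bwm":34,"dw":60,"qa":87,"tpt":97},"sfl":{"k":75,"qw":58},"wg":{"n":55,"nop":49,"ov":83,"s":72}}
After op 5 (replace /wg/s 80): {"gql":[64,36,89],"is":43,"ql":{"bwm":34,"dw":60,"qa":87,"tpt":97},"sfl":{"k":75,"qw":58},"wg":{"n":55,"nop":49,"ov":83,"s":80}}
After op 6 (remove /sfl): {"gql":[64,36,89],"is":43,"ql":{"bwm":34,"dw":60,"qa":87,"tpt":97},"wg":{"n":55,"nop":49,"ov":83,"s":80}}
After op 7 (replace /ql/bwm 71): {"gql":[64,36,89],"is":43,"ql":{"bwm":71,"dw":60,"qa":87,"tpt":97},"wg":{"n":55,"nop":49,"ov":83,"s":80}}
After op 8 (add /gql/3 82): {"gql":[64,36,89,82],"is":43,"ql":{"bwm":71,"dw":60,"qa":87,"tpt":97},"wg":{"n":55,"nop":49,"ov":83,"s":80}}
After op 9 (replace /wg/n 95): {"gql":[64,36,89,82],"is":43,"ql":{"bwm":71,"dw":60,"qa":87,"tpt":97},"wg":{"n":95,"nop":49,"ov":83,"s":80}}
After op 10 (replace /wg/ov 61): {"gql":[64,36,89,82],"is":43,"ql":{"bwm":71,"dw":60,"qa":87,"tpt":97},"wg":{"n":95,"nop":49,"ov":61,"s":80}}
After op 11 (replace /wg/ov 80): {"gql":[64,36,89,82],"is":43,"ql":{"bwm":71,"dw":60,"qa":87,"tpt":97},"wg":{"n":95,"nop":49,"ov":80,"s":80}}
After op 12 (add /ql/q 61): {"gql":[64,36,89,82],"is":43,"ql":{"bwm":71,"dw":60,"q":61,"qa":87,"tpt":97},"wg":{"n":95,"nop":49,"ov":80,"s":80}}
After op 13 (add /j 80): {"gql":[64,36,89,82],"is":43,"j":80,"ql":{"bwm":71,"dw":60,"q":61,"qa":87,"tpt":97},"wg":{"n":95,"nop":49,"ov":80,"s":80}}
After op 14 (replace /ql/dw 4): {"gql":[64,36,89,82],"is":43,"j":80,"ql":{"bwm":71,"dw":4,"q":61,"qa":87,"tpt":97},"wg":{"n":95,"nop":49,"ov":80,"s":80}}
After op 15 (replace /gql/0 28): {"gql":[28,36,89,82],"is":43,"j":80,"ql":{"bwm":71,"dw":4,"q":61,"qa":87,"tpt":97},"wg":{"n":95,"nop":49,"ov":80,"s":80}}
After op 16 (replace /j 82): {"gql":[28,36,89,82],"is":43,"j":82,"ql":{"bwm":71,"dw":4,"q":61,"qa":87,"tpt":97},"wg":{"n":95,"nop":49,"ov":80,"s":80}}
After op 17 (replace /ql/dw 29): {"gql":[28,36,89,82],"is":43,"j":82,"ql":{"bwm":71,"dw":29,"q":61,"qa":87,"tpt":97},"wg":{"n":95,"nop":49,"ov":80,"s":80}}
After op 18 (add /ql/tu 40): {"gql":[28,36,89,82],"is":43,"j":82,"ql":{"bwm":71,"dw":29,"q":61,"qa":87,"tpt":97,"tu":40},"wg":{"n":95,"nop":49,"ov":80,"s":80}}
After op 19 (add /wg/qqq 80): {"gql":[28,36,89,82],"is":43,"j":82,"ql":{"bwm":71,"dw":29,"q":61,"qa":87,"tpt":97,"tu":40},"wg":{"n":95,"nop":49,"ov":80,"qqq":80,"s":80}}
After op 20 (replace /wg/qqq 43): {"gql":[28,36,89,82],"is":43,"j":82,"ql":{"bwm":71,"dw":29,"q":61,"qa":87,"tpt":97,"tu":40},"wg":{"n":95,"nop":49,"ov":80,"qqq":43,"s":80}}
After op 21 (replace /wg/nop 4): {"gql":[28,36,89,82],"is":43,"j":82,"ql":{"bwm":71,"dw":29,"q":61,"qa":87,"tpt":97,"tu":40},"wg":{"n":95,"nop":4,"ov":80,"qqq":43,"s":80}}
After op 22 (add /j 10): {"gql":[28,36,89,82],"is":43,"j":10,"ql":{"bwm":71,"dw":29,"q":61,"qa":87,"tpt":97,"tu":40},"wg":{"n":95,"nop":4,"ov":80,"qqq":43,"s":80}}
Size at path /gql: 4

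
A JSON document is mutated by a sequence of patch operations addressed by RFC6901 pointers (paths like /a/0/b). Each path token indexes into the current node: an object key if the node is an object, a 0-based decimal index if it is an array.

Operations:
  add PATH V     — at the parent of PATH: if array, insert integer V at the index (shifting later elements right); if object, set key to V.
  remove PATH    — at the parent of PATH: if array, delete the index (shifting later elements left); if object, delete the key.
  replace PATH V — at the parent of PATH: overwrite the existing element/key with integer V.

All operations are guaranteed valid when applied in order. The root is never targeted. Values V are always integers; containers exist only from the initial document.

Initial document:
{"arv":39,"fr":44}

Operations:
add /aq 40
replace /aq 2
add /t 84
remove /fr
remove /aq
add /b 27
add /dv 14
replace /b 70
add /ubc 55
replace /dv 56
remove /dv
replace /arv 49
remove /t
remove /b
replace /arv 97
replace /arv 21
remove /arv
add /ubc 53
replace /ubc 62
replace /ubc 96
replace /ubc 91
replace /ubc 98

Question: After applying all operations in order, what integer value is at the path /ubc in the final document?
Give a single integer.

Answer: 98

Derivation:
After op 1 (add /aq 40): {"aq":40,"arv":39,"fr":44}
After op 2 (replace /aq 2): {"aq":2,"arv":39,"fr":44}
After op 3 (add /t 84): {"aq":2,"arv":39,"fr":44,"t":84}
After op 4 (remove /fr): {"aq":2,"arv":39,"t":84}
After op 5 (remove /aq): {"arv":39,"t":84}
After op 6 (add /b 27): {"arv":39,"b":27,"t":84}
After op 7 (add /dv 14): {"arv":39,"b":27,"dv":14,"t":84}
After op 8 (replace /b 70): {"arv":39,"b":70,"dv":14,"t":84}
After op 9 (add /ubc 55): {"arv":39,"b":70,"dv":14,"t":84,"ubc":55}
After op 10 (replace /dv 56): {"arv":39,"b":70,"dv":56,"t":84,"ubc":55}
After op 11 (remove /dv): {"arv":39,"b":70,"t":84,"ubc":55}
After op 12 (replace /arv 49): {"arv":49,"b":70,"t":84,"ubc":55}
After op 13 (remove /t): {"arv":49,"b":70,"ubc":55}
After op 14 (remove /b): {"arv":49,"ubc":55}
After op 15 (replace /arv 97): {"arv":97,"ubc":55}
After op 16 (replace /arv 21): {"arv":21,"ubc":55}
After op 17 (remove /arv): {"ubc":55}
After op 18 (add /ubc 53): {"ubc":53}
After op 19 (replace /ubc 62): {"ubc":62}
After op 20 (replace /ubc 96): {"ubc":96}
After op 21 (replace /ubc 91): {"ubc":91}
After op 22 (replace /ubc 98): {"ubc":98}
Value at /ubc: 98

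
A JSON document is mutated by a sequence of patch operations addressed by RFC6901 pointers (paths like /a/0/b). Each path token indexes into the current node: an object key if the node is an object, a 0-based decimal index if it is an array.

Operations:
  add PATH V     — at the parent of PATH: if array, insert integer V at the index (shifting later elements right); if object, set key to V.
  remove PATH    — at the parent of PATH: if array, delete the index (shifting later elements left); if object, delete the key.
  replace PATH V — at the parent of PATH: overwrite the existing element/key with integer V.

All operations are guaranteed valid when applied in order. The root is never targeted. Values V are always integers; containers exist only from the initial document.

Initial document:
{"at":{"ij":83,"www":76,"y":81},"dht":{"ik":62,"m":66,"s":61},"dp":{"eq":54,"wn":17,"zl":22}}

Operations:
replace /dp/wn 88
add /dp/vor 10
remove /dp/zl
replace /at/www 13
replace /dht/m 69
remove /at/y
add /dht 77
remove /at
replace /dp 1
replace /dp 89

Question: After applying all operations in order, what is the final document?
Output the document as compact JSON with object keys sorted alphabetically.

Answer: {"dht":77,"dp":89}

Derivation:
After op 1 (replace /dp/wn 88): {"at":{"ij":83,"www":76,"y":81},"dht":{"ik":62,"m":66,"s":61},"dp":{"eq":54,"wn":88,"zl":22}}
After op 2 (add /dp/vor 10): {"at":{"ij":83,"www":76,"y":81},"dht":{"ik":62,"m":66,"s":61},"dp":{"eq":54,"vor":10,"wn":88,"zl":22}}
After op 3 (remove /dp/zl): {"at":{"ij":83,"www":76,"y":81},"dht":{"ik":62,"m":66,"s":61},"dp":{"eq":54,"vor":10,"wn":88}}
After op 4 (replace /at/www 13): {"at":{"ij":83,"www":13,"y":81},"dht":{"ik":62,"m":66,"s":61},"dp":{"eq":54,"vor":10,"wn":88}}
After op 5 (replace /dht/m 69): {"at":{"ij":83,"www":13,"y":81},"dht":{"ik":62,"m":69,"s":61},"dp":{"eq":54,"vor":10,"wn":88}}
After op 6 (remove /at/y): {"at":{"ij":83,"www":13},"dht":{"ik":62,"m":69,"s":61},"dp":{"eq":54,"vor":10,"wn":88}}
After op 7 (add /dht 77): {"at":{"ij":83,"www":13},"dht":77,"dp":{"eq":54,"vor":10,"wn":88}}
After op 8 (remove /at): {"dht":77,"dp":{"eq":54,"vor":10,"wn":88}}
After op 9 (replace /dp 1): {"dht":77,"dp":1}
After op 10 (replace /dp 89): {"dht":77,"dp":89}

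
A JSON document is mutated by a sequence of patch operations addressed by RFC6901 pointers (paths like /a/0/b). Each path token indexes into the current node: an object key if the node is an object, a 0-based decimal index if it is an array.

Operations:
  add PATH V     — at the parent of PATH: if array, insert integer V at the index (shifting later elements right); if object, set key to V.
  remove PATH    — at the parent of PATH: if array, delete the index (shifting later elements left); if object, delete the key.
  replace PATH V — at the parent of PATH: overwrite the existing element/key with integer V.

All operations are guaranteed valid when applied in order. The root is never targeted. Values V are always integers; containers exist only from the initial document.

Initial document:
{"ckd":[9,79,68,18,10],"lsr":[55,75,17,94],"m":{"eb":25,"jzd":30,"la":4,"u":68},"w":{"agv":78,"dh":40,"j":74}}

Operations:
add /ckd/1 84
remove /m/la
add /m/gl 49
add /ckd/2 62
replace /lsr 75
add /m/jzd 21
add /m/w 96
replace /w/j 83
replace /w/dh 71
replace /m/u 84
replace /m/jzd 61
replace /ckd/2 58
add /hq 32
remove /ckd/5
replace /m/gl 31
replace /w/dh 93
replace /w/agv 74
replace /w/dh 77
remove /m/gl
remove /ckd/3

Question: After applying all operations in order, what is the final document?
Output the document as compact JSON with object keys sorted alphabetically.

After op 1 (add /ckd/1 84): {"ckd":[9,84,79,68,18,10],"lsr":[55,75,17,94],"m":{"eb":25,"jzd":30,"la":4,"u":68},"w":{"agv":78,"dh":40,"j":74}}
After op 2 (remove /m/la): {"ckd":[9,84,79,68,18,10],"lsr":[55,75,17,94],"m":{"eb":25,"jzd":30,"u":68},"w":{"agv":78,"dh":40,"j":74}}
After op 3 (add /m/gl 49): {"ckd":[9,84,79,68,18,10],"lsr":[55,75,17,94],"m":{"eb":25,"gl":49,"jzd":30,"u":68},"w":{"agv":78,"dh":40,"j":74}}
After op 4 (add /ckd/2 62): {"ckd":[9,84,62,79,68,18,10],"lsr":[55,75,17,94],"m":{"eb":25,"gl":49,"jzd":30,"u":68},"w":{"agv":78,"dh":40,"j":74}}
After op 5 (replace /lsr 75): {"ckd":[9,84,62,79,68,18,10],"lsr":75,"m":{"eb":25,"gl":49,"jzd":30,"u":68},"w":{"agv":78,"dh":40,"j":74}}
After op 6 (add /m/jzd 21): {"ckd":[9,84,62,79,68,18,10],"lsr":75,"m":{"eb":25,"gl":49,"jzd":21,"u":68},"w":{"agv":78,"dh":40,"j":74}}
After op 7 (add /m/w 96): {"ckd":[9,84,62,79,68,18,10],"lsr":75,"m":{"eb":25,"gl":49,"jzd":21,"u":68,"w":96},"w":{"agv":78,"dh":40,"j":74}}
After op 8 (replace /w/j 83): {"ckd":[9,84,62,79,68,18,10],"lsr":75,"m":{"eb":25,"gl":49,"jzd":21,"u":68,"w":96},"w":{"agv":78,"dh":40,"j":83}}
After op 9 (replace /w/dh 71): {"ckd":[9,84,62,79,68,18,10],"lsr":75,"m":{"eb":25,"gl":49,"jzd":21,"u":68,"w":96},"w":{"agv":78,"dh":71,"j":83}}
After op 10 (replace /m/u 84): {"ckd":[9,84,62,79,68,18,10],"lsr":75,"m":{"eb":25,"gl":49,"jzd":21,"u":84,"w":96},"w":{"agv":78,"dh":71,"j":83}}
After op 11 (replace /m/jzd 61): {"ckd":[9,84,62,79,68,18,10],"lsr":75,"m":{"eb":25,"gl":49,"jzd":61,"u":84,"w":96},"w":{"agv":78,"dh":71,"j":83}}
After op 12 (replace /ckd/2 58): {"ckd":[9,84,58,79,68,18,10],"lsr":75,"m":{"eb":25,"gl":49,"jzd":61,"u":84,"w":96},"w":{"agv":78,"dh":71,"j":83}}
After op 13 (add /hq 32): {"ckd":[9,84,58,79,68,18,10],"hq":32,"lsr":75,"m":{"eb":25,"gl":49,"jzd":61,"u":84,"w":96},"w":{"agv":78,"dh":71,"j":83}}
After op 14 (remove /ckd/5): {"ckd":[9,84,58,79,68,10],"hq":32,"lsr":75,"m":{"eb":25,"gl":49,"jzd":61,"u":84,"w":96},"w":{"agv":78,"dh":71,"j":83}}
After op 15 (replace /m/gl 31): {"ckd":[9,84,58,79,68,10],"hq":32,"lsr":75,"m":{"eb":25,"gl":31,"jzd":61,"u":84,"w":96},"w":{"agv":78,"dh":71,"j":83}}
After op 16 (replace /w/dh 93): {"ckd":[9,84,58,79,68,10],"hq":32,"lsr":75,"m":{"eb":25,"gl":31,"jzd":61,"u":84,"w":96},"w":{"agv":78,"dh":93,"j":83}}
After op 17 (replace /w/agv 74): {"ckd":[9,84,58,79,68,10],"hq":32,"lsr":75,"m":{"eb":25,"gl":31,"jzd":61,"u":84,"w":96},"w":{"agv":74,"dh":93,"j":83}}
After op 18 (replace /w/dh 77): {"ckd":[9,84,58,79,68,10],"hq":32,"lsr":75,"m":{"eb":25,"gl":31,"jzd":61,"u":84,"w":96},"w":{"agv":74,"dh":77,"j":83}}
After op 19 (remove /m/gl): {"ckd":[9,84,58,79,68,10],"hq":32,"lsr":75,"m":{"eb":25,"jzd":61,"u":84,"w":96},"w":{"agv":74,"dh":77,"j":83}}
After op 20 (remove /ckd/3): {"ckd":[9,84,58,68,10],"hq":32,"lsr":75,"m":{"eb":25,"jzd":61,"u":84,"w":96},"w":{"agv":74,"dh":77,"j":83}}

Answer: {"ckd":[9,84,58,68,10],"hq":32,"lsr":75,"m":{"eb":25,"jzd":61,"u":84,"w":96},"w":{"agv":74,"dh":77,"j":83}}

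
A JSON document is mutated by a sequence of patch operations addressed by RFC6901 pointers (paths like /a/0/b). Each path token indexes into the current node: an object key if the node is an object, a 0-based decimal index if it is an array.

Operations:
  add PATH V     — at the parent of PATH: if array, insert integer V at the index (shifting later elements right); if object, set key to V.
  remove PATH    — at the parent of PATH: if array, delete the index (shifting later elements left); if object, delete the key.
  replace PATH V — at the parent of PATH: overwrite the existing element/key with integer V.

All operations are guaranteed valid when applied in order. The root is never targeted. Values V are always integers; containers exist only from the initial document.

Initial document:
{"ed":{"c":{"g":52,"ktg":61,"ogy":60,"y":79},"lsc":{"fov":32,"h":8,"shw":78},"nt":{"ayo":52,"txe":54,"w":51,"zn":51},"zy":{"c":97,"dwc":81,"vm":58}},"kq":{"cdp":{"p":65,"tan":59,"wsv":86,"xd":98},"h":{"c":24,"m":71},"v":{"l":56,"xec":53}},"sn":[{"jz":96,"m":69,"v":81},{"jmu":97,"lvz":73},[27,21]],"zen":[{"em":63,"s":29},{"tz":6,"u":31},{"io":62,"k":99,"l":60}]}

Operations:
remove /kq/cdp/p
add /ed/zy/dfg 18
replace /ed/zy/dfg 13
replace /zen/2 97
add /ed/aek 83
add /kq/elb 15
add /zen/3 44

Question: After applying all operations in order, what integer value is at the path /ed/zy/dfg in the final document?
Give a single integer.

Answer: 13

Derivation:
After op 1 (remove /kq/cdp/p): {"ed":{"c":{"g":52,"ktg":61,"ogy":60,"y":79},"lsc":{"fov":32,"h":8,"shw":78},"nt":{"ayo":52,"txe":54,"w":51,"zn":51},"zy":{"c":97,"dwc":81,"vm":58}},"kq":{"cdp":{"tan":59,"wsv":86,"xd":98},"h":{"c":24,"m":71},"v":{"l":56,"xec":53}},"sn":[{"jz":96,"m":69,"v":81},{"jmu":97,"lvz":73},[27,21]],"zen":[{"em":63,"s":29},{"tz":6,"u":31},{"io":62,"k":99,"l":60}]}
After op 2 (add /ed/zy/dfg 18): {"ed":{"c":{"g":52,"ktg":61,"ogy":60,"y":79},"lsc":{"fov":32,"h":8,"shw":78},"nt":{"ayo":52,"txe":54,"w":51,"zn":51},"zy":{"c":97,"dfg":18,"dwc":81,"vm":58}},"kq":{"cdp":{"tan":59,"wsv":86,"xd":98},"h":{"c":24,"m":71},"v":{"l":56,"xec":53}},"sn":[{"jz":96,"m":69,"v":81},{"jmu":97,"lvz":73},[27,21]],"zen":[{"em":63,"s":29},{"tz":6,"u":31},{"io":62,"k":99,"l":60}]}
After op 3 (replace /ed/zy/dfg 13): {"ed":{"c":{"g":52,"ktg":61,"ogy":60,"y":79},"lsc":{"fov":32,"h":8,"shw":78},"nt":{"ayo":52,"txe":54,"w":51,"zn":51},"zy":{"c":97,"dfg":13,"dwc":81,"vm":58}},"kq":{"cdp":{"tan":59,"wsv":86,"xd":98},"h":{"c":24,"m":71},"v":{"l":56,"xec":53}},"sn":[{"jz":96,"m":69,"v":81},{"jmu":97,"lvz":73},[27,21]],"zen":[{"em":63,"s":29},{"tz":6,"u":31},{"io":62,"k":99,"l":60}]}
After op 4 (replace /zen/2 97): {"ed":{"c":{"g":52,"ktg":61,"ogy":60,"y":79},"lsc":{"fov":32,"h":8,"shw":78},"nt":{"ayo":52,"txe":54,"w":51,"zn":51},"zy":{"c":97,"dfg":13,"dwc":81,"vm":58}},"kq":{"cdp":{"tan":59,"wsv":86,"xd":98},"h":{"c":24,"m":71},"v":{"l":56,"xec":53}},"sn":[{"jz":96,"m":69,"v":81},{"jmu":97,"lvz":73},[27,21]],"zen":[{"em":63,"s":29},{"tz":6,"u":31},97]}
After op 5 (add /ed/aek 83): {"ed":{"aek":83,"c":{"g":52,"ktg":61,"ogy":60,"y":79},"lsc":{"fov":32,"h":8,"shw":78},"nt":{"ayo":52,"txe":54,"w":51,"zn":51},"zy":{"c":97,"dfg":13,"dwc":81,"vm":58}},"kq":{"cdp":{"tan":59,"wsv":86,"xd":98},"h":{"c":24,"m":71},"v":{"l":56,"xec":53}},"sn":[{"jz":96,"m":69,"v":81},{"jmu":97,"lvz":73},[27,21]],"zen":[{"em":63,"s":29},{"tz":6,"u":31},97]}
After op 6 (add /kq/elb 15): {"ed":{"aek":83,"c":{"g":52,"ktg":61,"ogy":60,"y":79},"lsc":{"fov":32,"h":8,"shw":78},"nt":{"ayo":52,"txe":54,"w":51,"zn":51},"zy":{"c":97,"dfg":13,"dwc":81,"vm":58}},"kq":{"cdp":{"tan":59,"wsv":86,"xd":98},"elb":15,"h":{"c":24,"m":71},"v":{"l":56,"xec":53}},"sn":[{"jz":96,"m":69,"v":81},{"jmu":97,"lvz":73},[27,21]],"zen":[{"em":63,"s":29},{"tz":6,"u":31},97]}
After op 7 (add /zen/3 44): {"ed":{"aek":83,"c":{"g":52,"ktg":61,"ogy":60,"y":79},"lsc":{"fov":32,"h":8,"shw":78},"nt":{"ayo":52,"txe":54,"w":51,"zn":51},"zy":{"c":97,"dfg":13,"dwc":81,"vm":58}},"kq":{"cdp":{"tan":59,"wsv":86,"xd":98},"elb":15,"h":{"c":24,"m":71},"v":{"l":56,"xec":53}},"sn":[{"jz":96,"m":69,"v":81},{"jmu":97,"lvz":73},[27,21]],"zen":[{"em":63,"s":29},{"tz":6,"u":31},97,44]}
Value at /ed/zy/dfg: 13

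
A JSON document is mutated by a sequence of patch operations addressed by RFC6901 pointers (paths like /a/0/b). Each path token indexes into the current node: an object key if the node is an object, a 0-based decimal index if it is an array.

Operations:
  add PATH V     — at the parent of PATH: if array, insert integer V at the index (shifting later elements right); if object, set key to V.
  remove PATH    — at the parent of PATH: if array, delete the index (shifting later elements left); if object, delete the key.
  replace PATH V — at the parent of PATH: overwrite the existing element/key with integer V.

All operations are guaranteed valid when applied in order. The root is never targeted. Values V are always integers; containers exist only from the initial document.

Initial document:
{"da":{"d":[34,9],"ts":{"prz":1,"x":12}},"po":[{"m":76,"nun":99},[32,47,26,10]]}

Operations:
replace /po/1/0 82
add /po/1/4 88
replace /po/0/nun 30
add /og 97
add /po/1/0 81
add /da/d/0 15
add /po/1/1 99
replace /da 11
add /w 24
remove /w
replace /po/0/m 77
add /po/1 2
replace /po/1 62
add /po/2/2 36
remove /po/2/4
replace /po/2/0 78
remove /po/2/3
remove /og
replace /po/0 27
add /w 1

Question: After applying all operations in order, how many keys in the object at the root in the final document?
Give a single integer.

After op 1 (replace /po/1/0 82): {"da":{"d":[34,9],"ts":{"prz":1,"x":12}},"po":[{"m":76,"nun":99},[82,47,26,10]]}
After op 2 (add /po/1/4 88): {"da":{"d":[34,9],"ts":{"prz":1,"x":12}},"po":[{"m":76,"nun":99},[82,47,26,10,88]]}
After op 3 (replace /po/0/nun 30): {"da":{"d":[34,9],"ts":{"prz":1,"x":12}},"po":[{"m":76,"nun":30},[82,47,26,10,88]]}
After op 4 (add /og 97): {"da":{"d":[34,9],"ts":{"prz":1,"x":12}},"og":97,"po":[{"m":76,"nun":30},[82,47,26,10,88]]}
After op 5 (add /po/1/0 81): {"da":{"d":[34,9],"ts":{"prz":1,"x":12}},"og":97,"po":[{"m":76,"nun":30},[81,82,47,26,10,88]]}
After op 6 (add /da/d/0 15): {"da":{"d":[15,34,9],"ts":{"prz":1,"x":12}},"og":97,"po":[{"m":76,"nun":30},[81,82,47,26,10,88]]}
After op 7 (add /po/1/1 99): {"da":{"d":[15,34,9],"ts":{"prz":1,"x":12}},"og":97,"po":[{"m":76,"nun":30},[81,99,82,47,26,10,88]]}
After op 8 (replace /da 11): {"da":11,"og":97,"po":[{"m":76,"nun":30},[81,99,82,47,26,10,88]]}
After op 9 (add /w 24): {"da":11,"og":97,"po":[{"m":76,"nun":30},[81,99,82,47,26,10,88]],"w":24}
After op 10 (remove /w): {"da":11,"og":97,"po":[{"m":76,"nun":30},[81,99,82,47,26,10,88]]}
After op 11 (replace /po/0/m 77): {"da":11,"og":97,"po":[{"m":77,"nun":30},[81,99,82,47,26,10,88]]}
After op 12 (add /po/1 2): {"da":11,"og":97,"po":[{"m":77,"nun":30},2,[81,99,82,47,26,10,88]]}
After op 13 (replace /po/1 62): {"da":11,"og":97,"po":[{"m":77,"nun":30},62,[81,99,82,47,26,10,88]]}
After op 14 (add /po/2/2 36): {"da":11,"og":97,"po":[{"m":77,"nun":30},62,[81,99,36,82,47,26,10,88]]}
After op 15 (remove /po/2/4): {"da":11,"og":97,"po":[{"m":77,"nun":30},62,[81,99,36,82,26,10,88]]}
After op 16 (replace /po/2/0 78): {"da":11,"og":97,"po":[{"m":77,"nun":30},62,[78,99,36,82,26,10,88]]}
After op 17 (remove /po/2/3): {"da":11,"og":97,"po":[{"m":77,"nun":30},62,[78,99,36,26,10,88]]}
After op 18 (remove /og): {"da":11,"po":[{"m":77,"nun":30},62,[78,99,36,26,10,88]]}
After op 19 (replace /po/0 27): {"da":11,"po":[27,62,[78,99,36,26,10,88]]}
After op 20 (add /w 1): {"da":11,"po":[27,62,[78,99,36,26,10,88]],"w":1}
Size at the root: 3

Answer: 3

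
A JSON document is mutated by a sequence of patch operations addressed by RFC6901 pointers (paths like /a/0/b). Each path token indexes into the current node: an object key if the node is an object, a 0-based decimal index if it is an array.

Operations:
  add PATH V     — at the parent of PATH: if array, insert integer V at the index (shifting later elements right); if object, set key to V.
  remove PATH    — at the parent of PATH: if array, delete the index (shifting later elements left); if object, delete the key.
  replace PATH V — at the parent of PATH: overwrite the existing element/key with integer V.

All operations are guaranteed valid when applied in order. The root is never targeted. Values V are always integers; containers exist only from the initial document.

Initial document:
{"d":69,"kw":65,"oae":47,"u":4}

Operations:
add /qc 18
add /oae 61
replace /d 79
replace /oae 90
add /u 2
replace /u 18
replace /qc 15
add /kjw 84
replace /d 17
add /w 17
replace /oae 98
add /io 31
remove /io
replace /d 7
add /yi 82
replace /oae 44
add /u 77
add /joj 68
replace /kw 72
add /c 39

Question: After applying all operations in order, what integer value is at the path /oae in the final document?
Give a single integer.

After op 1 (add /qc 18): {"d":69,"kw":65,"oae":47,"qc":18,"u":4}
After op 2 (add /oae 61): {"d":69,"kw":65,"oae":61,"qc":18,"u":4}
After op 3 (replace /d 79): {"d":79,"kw":65,"oae":61,"qc":18,"u":4}
After op 4 (replace /oae 90): {"d":79,"kw":65,"oae":90,"qc":18,"u":4}
After op 5 (add /u 2): {"d":79,"kw":65,"oae":90,"qc":18,"u":2}
After op 6 (replace /u 18): {"d":79,"kw":65,"oae":90,"qc":18,"u":18}
After op 7 (replace /qc 15): {"d":79,"kw":65,"oae":90,"qc":15,"u":18}
After op 8 (add /kjw 84): {"d":79,"kjw":84,"kw":65,"oae":90,"qc":15,"u":18}
After op 9 (replace /d 17): {"d":17,"kjw":84,"kw":65,"oae":90,"qc":15,"u":18}
After op 10 (add /w 17): {"d":17,"kjw":84,"kw":65,"oae":90,"qc":15,"u":18,"w":17}
After op 11 (replace /oae 98): {"d":17,"kjw":84,"kw":65,"oae":98,"qc":15,"u":18,"w":17}
After op 12 (add /io 31): {"d":17,"io":31,"kjw":84,"kw":65,"oae":98,"qc":15,"u":18,"w":17}
After op 13 (remove /io): {"d":17,"kjw":84,"kw":65,"oae":98,"qc":15,"u":18,"w":17}
After op 14 (replace /d 7): {"d":7,"kjw":84,"kw":65,"oae":98,"qc":15,"u":18,"w":17}
After op 15 (add /yi 82): {"d":7,"kjw":84,"kw":65,"oae":98,"qc":15,"u":18,"w":17,"yi":82}
After op 16 (replace /oae 44): {"d":7,"kjw":84,"kw":65,"oae":44,"qc":15,"u":18,"w":17,"yi":82}
After op 17 (add /u 77): {"d":7,"kjw":84,"kw":65,"oae":44,"qc":15,"u":77,"w":17,"yi":82}
After op 18 (add /joj 68): {"d":7,"joj":68,"kjw":84,"kw":65,"oae":44,"qc":15,"u":77,"w":17,"yi":82}
After op 19 (replace /kw 72): {"d":7,"joj":68,"kjw":84,"kw":72,"oae":44,"qc":15,"u":77,"w":17,"yi":82}
After op 20 (add /c 39): {"c":39,"d":7,"joj":68,"kjw":84,"kw":72,"oae":44,"qc":15,"u":77,"w":17,"yi":82}
Value at /oae: 44

Answer: 44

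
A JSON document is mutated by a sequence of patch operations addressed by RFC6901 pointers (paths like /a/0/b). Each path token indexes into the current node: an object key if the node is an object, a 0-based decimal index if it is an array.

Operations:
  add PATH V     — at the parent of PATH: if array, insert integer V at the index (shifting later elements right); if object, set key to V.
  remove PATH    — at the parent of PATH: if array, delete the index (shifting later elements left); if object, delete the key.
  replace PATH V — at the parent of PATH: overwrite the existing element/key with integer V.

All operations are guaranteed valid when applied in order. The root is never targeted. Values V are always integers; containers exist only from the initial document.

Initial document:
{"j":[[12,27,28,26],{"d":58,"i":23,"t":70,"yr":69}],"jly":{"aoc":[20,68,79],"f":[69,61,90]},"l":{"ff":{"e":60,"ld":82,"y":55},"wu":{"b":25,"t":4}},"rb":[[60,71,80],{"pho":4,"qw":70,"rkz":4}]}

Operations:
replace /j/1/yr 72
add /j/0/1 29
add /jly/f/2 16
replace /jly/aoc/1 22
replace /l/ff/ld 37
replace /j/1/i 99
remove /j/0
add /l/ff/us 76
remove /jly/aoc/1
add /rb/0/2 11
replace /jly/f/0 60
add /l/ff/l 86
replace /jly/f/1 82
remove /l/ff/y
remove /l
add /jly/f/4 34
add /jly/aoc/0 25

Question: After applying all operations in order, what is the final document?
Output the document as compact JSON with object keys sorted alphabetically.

Answer: {"j":[{"d":58,"i":99,"t":70,"yr":72}],"jly":{"aoc":[25,20,79],"f":[60,82,16,90,34]},"rb":[[60,71,11,80],{"pho":4,"qw":70,"rkz":4}]}

Derivation:
After op 1 (replace /j/1/yr 72): {"j":[[12,27,28,26],{"d":58,"i":23,"t":70,"yr":72}],"jly":{"aoc":[20,68,79],"f":[69,61,90]},"l":{"ff":{"e":60,"ld":82,"y":55},"wu":{"b":25,"t":4}},"rb":[[60,71,80],{"pho":4,"qw":70,"rkz":4}]}
After op 2 (add /j/0/1 29): {"j":[[12,29,27,28,26],{"d":58,"i":23,"t":70,"yr":72}],"jly":{"aoc":[20,68,79],"f":[69,61,90]},"l":{"ff":{"e":60,"ld":82,"y":55},"wu":{"b":25,"t":4}},"rb":[[60,71,80],{"pho":4,"qw":70,"rkz":4}]}
After op 3 (add /jly/f/2 16): {"j":[[12,29,27,28,26],{"d":58,"i":23,"t":70,"yr":72}],"jly":{"aoc":[20,68,79],"f":[69,61,16,90]},"l":{"ff":{"e":60,"ld":82,"y":55},"wu":{"b":25,"t":4}},"rb":[[60,71,80],{"pho":4,"qw":70,"rkz":4}]}
After op 4 (replace /jly/aoc/1 22): {"j":[[12,29,27,28,26],{"d":58,"i":23,"t":70,"yr":72}],"jly":{"aoc":[20,22,79],"f":[69,61,16,90]},"l":{"ff":{"e":60,"ld":82,"y":55},"wu":{"b":25,"t":4}},"rb":[[60,71,80],{"pho":4,"qw":70,"rkz":4}]}
After op 5 (replace /l/ff/ld 37): {"j":[[12,29,27,28,26],{"d":58,"i":23,"t":70,"yr":72}],"jly":{"aoc":[20,22,79],"f":[69,61,16,90]},"l":{"ff":{"e":60,"ld":37,"y":55},"wu":{"b":25,"t":4}},"rb":[[60,71,80],{"pho":4,"qw":70,"rkz":4}]}
After op 6 (replace /j/1/i 99): {"j":[[12,29,27,28,26],{"d":58,"i":99,"t":70,"yr":72}],"jly":{"aoc":[20,22,79],"f":[69,61,16,90]},"l":{"ff":{"e":60,"ld":37,"y":55},"wu":{"b":25,"t":4}},"rb":[[60,71,80],{"pho":4,"qw":70,"rkz":4}]}
After op 7 (remove /j/0): {"j":[{"d":58,"i":99,"t":70,"yr":72}],"jly":{"aoc":[20,22,79],"f":[69,61,16,90]},"l":{"ff":{"e":60,"ld":37,"y":55},"wu":{"b":25,"t":4}},"rb":[[60,71,80],{"pho":4,"qw":70,"rkz":4}]}
After op 8 (add /l/ff/us 76): {"j":[{"d":58,"i":99,"t":70,"yr":72}],"jly":{"aoc":[20,22,79],"f":[69,61,16,90]},"l":{"ff":{"e":60,"ld":37,"us":76,"y":55},"wu":{"b":25,"t":4}},"rb":[[60,71,80],{"pho":4,"qw":70,"rkz":4}]}
After op 9 (remove /jly/aoc/1): {"j":[{"d":58,"i":99,"t":70,"yr":72}],"jly":{"aoc":[20,79],"f":[69,61,16,90]},"l":{"ff":{"e":60,"ld":37,"us":76,"y":55},"wu":{"b":25,"t":4}},"rb":[[60,71,80],{"pho":4,"qw":70,"rkz":4}]}
After op 10 (add /rb/0/2 11): {"j":[{"d":58,"i":99,"t":70,"yr":72}],"jly":{"aoc":[20,79],"f":[69,61,16,90]},"l":{"ff":{"e":60,"ld":37,"us":76,"y":55},"wu":{"b":25,"t":4}},"rb":[[60,71,11,80],{"pho":4,"qw":70,"rkz":4}]}
After op 11 (replace /jly/f/0 60): {"j":[{"d":58,"i":99,"t":70,"yr":72}],"jly":{"aoc":[20,79],"f":[60,61,16,90]},"l":{"ff":{"e":60,"ld":37,"us":76,"y":55},"wu":{"b":25,"t":4}},"rb":[[60,71,11,80],{"pho":4,"qw":70,"rkz":4}]}
After op 12 (add /l/ff/l 86): {"j":[{"d":58,"i":99,"t":70,"yr":72}],"jly":{"aoc":[20,79],"f":[60,61,16,90]},"l":{"ff":{"e":60,"l":86,"ld":37,"us":76,"y":55},"wu":{"b":25,"t":4}},"rb":[[60,71,11,80],{"pho":4,"qw":70,"rkz":4}]}
After op 13 (replace /jly/f/1 82): {"j":[{"d":58,"i":99,"t":70,"yr":72}],"jly":{"aoc":[20,79],"f":[60,82,16,90]},"l":{"ff":{"e":60,"l":86,"ld":37,"us":76,"y":55},"wu":{"b":25,"t":4}},"rb":[[60,71,11,80],{"pho":4,"qw":70,"rkz":4}]}
After op 14 (remove /l/ff/y): {"j":[{"d":58,"i":99,"t":70,"yr":72}],"jly":{"aoc":[20,79],"f":[60,82,16,90]},"l":{"ff":{"e":60,"l":86,"ld":37,"us":76},"wu":{"b":25,"t":4}},"rb":[[60,71,11,80],{"pho":4,"qw":70,"rkz":4}]}
After op 15 (remove /l): {"j":[{"d":58,"i":99,"t":70,"yr":72}],"jly":{"aoc":[20,79],"f":[60,82,16,90]},"rb":[[60,71,11,80],{"pho":4,"qw":70,"rkz":4}]}
After op 16 (add /jly/f/4 34): {"j":[{"d":58,"i":99,"t":70,"yr":72}],"jly":{"aoc":[20,79],"f":[60,82,16,90,34]},"rb":[[60,71,11,80],{"pho":4,"qw":70,"rkz":4}]}
After op 17 (add /jly/aoc/0 25): {"j":[{"d":58,"i":99,"t":70,"yr":72}],"jly":{"aoc":[25,20,79],"f":[60,82,16,90,34]},"rb":[[60,71,11,80],{"pho":4,"qw":70,"rkz":4}]}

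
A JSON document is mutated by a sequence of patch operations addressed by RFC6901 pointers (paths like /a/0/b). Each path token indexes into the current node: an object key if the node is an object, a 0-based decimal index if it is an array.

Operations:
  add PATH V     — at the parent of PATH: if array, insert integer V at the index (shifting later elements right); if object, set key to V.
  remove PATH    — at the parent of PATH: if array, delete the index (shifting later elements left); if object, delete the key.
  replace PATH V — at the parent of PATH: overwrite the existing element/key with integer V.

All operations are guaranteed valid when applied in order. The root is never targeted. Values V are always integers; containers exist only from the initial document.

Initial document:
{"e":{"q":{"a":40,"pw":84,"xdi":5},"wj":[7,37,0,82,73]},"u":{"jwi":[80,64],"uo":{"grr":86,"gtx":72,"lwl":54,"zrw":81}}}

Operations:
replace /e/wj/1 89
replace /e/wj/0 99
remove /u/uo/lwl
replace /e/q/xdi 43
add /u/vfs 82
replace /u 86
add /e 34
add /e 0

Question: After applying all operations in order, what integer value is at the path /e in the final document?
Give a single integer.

Answer: 0

Derivation:
After op 1 (replace /e/wj/1 89): {"e":{"q":{"a":40,"pw":84,"xdi":5},"wj":[7,89,0,82,73]},"u":{"jwi":[80,64],"uo":{"grr":86,"gtx":72,"lwl":54,"zrw":81}}}
After op 2 (replace /e/wj/0 99): {"e":{"q":{"a":40,"pw":84,"xdi":5},"wj":[99,89,0,82,73]},"u":{"jwi":[80,64],"uo":{"grr":86,"gtx":72,"lwl":54,"zrw":81}}}
After op 3 (remove /u/uo/lwl): {"e":{"q":{"a":40,"pw":84,"xdi":5},"wj":[99,89,0,82,73]},"u":{"jwi":[80,64],"uo":{"grr":86,"gtx":72,"zrw":81}}}
After op 4 (replace /e/q/xdi 43): {"e":{"q":{"a":40,"pw":84,"xdi":43},"wj":[99,89,0,82,73]},"u":{"jwi":[80,64],"uo":{"grr":86,"gtx":72,"zrw":81}}}
After op 5 (add /u/vfs 82): {"e":{"q":{"a":40,"pw":84,"xdi":43},"wj":[99,89,0,82,73]},"u":{"jwi":[80,64],"uo":{"grr":86,"gtx":72,"zrw":81},"vfs":82}}
After op 6 (replace /u 86): {"e":{"q":{"a":40,"pw":84,"xdi":43},"wj":[99,89,0,82,73]},"u":86}
After op 7 (add /e 34): {"e":34,"u":86}
After op 8 (add /e 0): {"e":0,"u":86}
Value at /e: 0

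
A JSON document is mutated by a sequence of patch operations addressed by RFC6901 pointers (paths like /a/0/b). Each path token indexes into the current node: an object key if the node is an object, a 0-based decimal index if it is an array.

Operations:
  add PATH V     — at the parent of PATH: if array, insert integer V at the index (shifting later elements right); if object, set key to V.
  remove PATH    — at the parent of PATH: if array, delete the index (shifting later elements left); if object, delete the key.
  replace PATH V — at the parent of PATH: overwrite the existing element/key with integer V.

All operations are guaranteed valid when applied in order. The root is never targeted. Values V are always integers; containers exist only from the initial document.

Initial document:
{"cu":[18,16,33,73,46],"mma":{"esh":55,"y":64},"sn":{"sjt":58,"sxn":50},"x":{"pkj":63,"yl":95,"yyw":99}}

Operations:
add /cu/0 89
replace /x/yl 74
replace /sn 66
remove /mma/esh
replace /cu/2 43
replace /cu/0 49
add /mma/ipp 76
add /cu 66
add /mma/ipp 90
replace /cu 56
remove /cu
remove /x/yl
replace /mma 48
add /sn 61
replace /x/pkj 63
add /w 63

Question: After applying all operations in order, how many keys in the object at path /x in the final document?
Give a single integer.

Answer: 2

Derivation:
After op 1 (add /cu/0 89): {"cu":[89,18,16,33,73,46],"mma":{"esh":55,"y":64},"sn":{"sjt":58,"sxn":50},"x":{"pkj":63,"yl":95,"yyw":99}}
After op 2 (replace /x/yl 74): {"cu":[89,18,16,33,73,46],"mma":{"esh":55,"y":64},"sn":{"sjt":58,"sxn":50},"x":{"pkj":63,"yl":74,"yyw":99}}
After op 3 (replace /sn 66): {"cu":[89,18,16,33,73,46],"mma":{"esh":55,"y":64},"sn":66,"x":{"pkj":63,"yl":74,"yyw":99}}
After op 4 (remove /mma/esh): {"cu":[89,18,16,33,73,46],"mma":{"y":64},"sn":66,"x":{"pkj":63,"yl":74,"yyw":99}}
After op 5 (replace /cu/2 43): {"cu":[89,18,43,33,73,46],"mma":{"y":64},"sn":66,"x":{"pkj":63,"yl":74,"yyw":99}}
After op 6 (replace /cu/0 49): {"cu":[49,18,43,33,73,46],"mma":{"y":64},"sn":66,"x":{"pkj":63,"yl":74,"yyw":99}}
After op 7 (add /mma/ipp 76): {"cu":[49,18,43,33,73,46],"mma":{"ipp":76,"y":64},"sn":66,"x":{"pkj":63,"yl":74,"yyw":99}}
After op 8 (add /cu 66): {"cu":66,"mma":{"ipp":76,"y":64},"sn":66,"x":{"pkj":63,"yl":74,"yyw":99}}
After op 9 (add /mma/ipp 90): {"cu":66,"mma":{"ipp":90,"y":64},"sn":66,"x":{"pkj":63,"yl":74,"yyw":99}}
After op 10 (replace /cu 56): {"cu":56,"mma":{"ipp":90,"y":64},"sn":66,"x":{"pkj":63,"yl":74,"yyw":99}}
After op 11 (remove /cu): {"mma":{"ipp":90,"y":64},"sn":66,"x":{"pkj":63,"yl":74,"yyw":99}}
After op 12 (remove /x/yl): {"mma":{"ipp":90,"y":64},"sn":66,"x":{"pkj":63,"yyw":99}}
After op 13 (replace /mma 48): {"mma":48,"sn":66,"x":{"pkj":63,"yyw":99}}
After op 14 (add /sn 61): {"mma":48,"sn":61,"x":{"pkj":63,"yyw":99}}
After op 15 (replace /x/pkj 63): {"mma":48,"sn":61,"x":{"pkj":63,"yyw":99}}
After op 16 (add /w 63): {"mma":48,"sn":61,"w":63,"x":{"pkj":63,"yyw":99}}
Size at path /x: 2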